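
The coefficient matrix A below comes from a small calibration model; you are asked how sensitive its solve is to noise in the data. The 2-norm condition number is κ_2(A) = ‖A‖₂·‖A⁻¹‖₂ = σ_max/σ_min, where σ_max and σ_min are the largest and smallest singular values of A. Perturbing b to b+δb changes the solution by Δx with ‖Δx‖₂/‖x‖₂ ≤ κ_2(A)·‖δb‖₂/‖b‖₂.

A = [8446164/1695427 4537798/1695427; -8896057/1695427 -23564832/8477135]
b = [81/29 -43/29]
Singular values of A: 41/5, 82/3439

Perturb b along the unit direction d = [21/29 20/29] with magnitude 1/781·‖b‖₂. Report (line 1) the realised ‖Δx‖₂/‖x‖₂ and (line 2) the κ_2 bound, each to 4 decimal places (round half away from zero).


0.0040
0.4403

σ_max = 41/5, σ_min = 82/3439
κ_2(A) = (41/5) / (82/3439) = 343.9000
worst-case relative error ≤ 343.9000 × 1/781 = 0.4403
solve Ax = b  →  x = [-19.4132 37.1772]
‖b‖ = 3.1623, ‖x‖ = 41.9406
re-solving with b+δb shifts x by Δx of norm 0.1698
relative error = 0.0040
realised/bound (from unrounded values) ≈ 0.0092


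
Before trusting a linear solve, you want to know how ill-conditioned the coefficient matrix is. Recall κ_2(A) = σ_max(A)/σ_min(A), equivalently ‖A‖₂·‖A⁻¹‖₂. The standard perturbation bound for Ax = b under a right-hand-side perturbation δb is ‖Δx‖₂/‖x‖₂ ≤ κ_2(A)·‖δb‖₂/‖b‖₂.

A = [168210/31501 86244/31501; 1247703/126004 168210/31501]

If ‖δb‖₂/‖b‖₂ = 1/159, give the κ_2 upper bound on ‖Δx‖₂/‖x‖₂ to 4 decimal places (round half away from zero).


0.7284

AᵀA = [6953205681/54937744 463502655/6867218; 463502655/6867218 123642324/3433609]; tr = 30904785/190096, det = 23409/11881
solving λ² − 30904785/190096·λ + 23409/11881 = 0 gives λ = 2601/16, 144/11881
κ = σ_max/σ_min = (51/4)/(12/109) = 115.8125
worst-case relative error ≤ 115.8125 × 1/159 = 0.7284


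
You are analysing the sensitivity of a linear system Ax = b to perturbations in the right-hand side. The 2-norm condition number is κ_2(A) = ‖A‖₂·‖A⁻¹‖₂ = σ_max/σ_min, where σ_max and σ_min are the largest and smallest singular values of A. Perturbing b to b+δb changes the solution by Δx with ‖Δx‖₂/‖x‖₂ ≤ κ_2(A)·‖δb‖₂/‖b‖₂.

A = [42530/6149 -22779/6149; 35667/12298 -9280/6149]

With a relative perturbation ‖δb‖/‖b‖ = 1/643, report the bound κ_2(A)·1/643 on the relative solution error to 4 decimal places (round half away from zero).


AᵀA = [50339281/894916 -6711750/223729; -6711750/223729 3579889/223729]; tr = 64658837/894916, det = 83521/894916
λ_max, λ_min = (64658837/894916 ± √4180466225075625/800874647056)/2 = 289/4, 289/223729
κ = σ_max/σ_min = (17/2)/(17/473) = 236.5000
worst-case relative error ≤ 236.5000 × 1/643 = 0.3678

0.3678


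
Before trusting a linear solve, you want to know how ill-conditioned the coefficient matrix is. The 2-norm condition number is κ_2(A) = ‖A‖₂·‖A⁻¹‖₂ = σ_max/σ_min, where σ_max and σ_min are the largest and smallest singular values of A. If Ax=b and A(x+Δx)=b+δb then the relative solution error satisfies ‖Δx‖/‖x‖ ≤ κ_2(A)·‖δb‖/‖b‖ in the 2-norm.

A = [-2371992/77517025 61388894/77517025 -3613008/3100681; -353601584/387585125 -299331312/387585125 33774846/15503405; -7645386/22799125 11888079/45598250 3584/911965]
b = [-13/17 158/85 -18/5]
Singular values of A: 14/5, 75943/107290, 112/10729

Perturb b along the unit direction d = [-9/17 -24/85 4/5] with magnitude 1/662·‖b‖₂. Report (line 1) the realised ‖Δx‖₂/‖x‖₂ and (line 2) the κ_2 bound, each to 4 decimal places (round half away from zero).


σ_max = 14/5, σ_min = 112/10729
κ = σ_max/σ_min = (14/5)/(112/10729) = 268.2250
κ_2(A)·‖δb‖/‖b‖ = 0.4052
solve Ax = b  →  x = [-150.0857 -204.8235 -134.6092]
‖b‖ = 4.1231, ‖x‖ = 287.3987
with δb = [-0.0033 -0.0018 0.0050], A·Δx = δb → ‖Δx‖ = 0.5966
relative error = 0.0021
realised/bound (from unrounded values) ≈ 0.0051

0.0021
0.4052


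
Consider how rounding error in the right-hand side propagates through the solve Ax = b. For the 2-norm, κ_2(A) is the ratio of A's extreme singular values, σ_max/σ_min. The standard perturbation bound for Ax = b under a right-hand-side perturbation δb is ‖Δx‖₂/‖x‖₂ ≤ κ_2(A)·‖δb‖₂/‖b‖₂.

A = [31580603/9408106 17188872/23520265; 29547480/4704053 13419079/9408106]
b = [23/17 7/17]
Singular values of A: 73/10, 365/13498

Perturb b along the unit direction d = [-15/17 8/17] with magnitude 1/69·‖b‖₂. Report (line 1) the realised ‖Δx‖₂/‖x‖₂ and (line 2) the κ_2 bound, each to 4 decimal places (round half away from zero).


from the listed singular values, σ₁ = 73/10, σ_n = 365/13498
κ_2(A) = (73/10) / (365/13498) = 269.9600
worst-case relative error ≤ 269.9600 × 1/69 = 3.9125
solve Ax = b  →  x = [8.2514 -36.0488]
2-norm of b is 1.4142; of x, 36.9811
δb = ε·‖b‖·d = [-0.0181 0.0096]; solving A·Δx = δb gives ‖Δx‖ = 0.7580
dividing the unrounded norms, ‖Δx‖/‖x‖ = 0.0205
realised/bound (from unrounded values) ≈ 0.0052

0.0205
3.9125


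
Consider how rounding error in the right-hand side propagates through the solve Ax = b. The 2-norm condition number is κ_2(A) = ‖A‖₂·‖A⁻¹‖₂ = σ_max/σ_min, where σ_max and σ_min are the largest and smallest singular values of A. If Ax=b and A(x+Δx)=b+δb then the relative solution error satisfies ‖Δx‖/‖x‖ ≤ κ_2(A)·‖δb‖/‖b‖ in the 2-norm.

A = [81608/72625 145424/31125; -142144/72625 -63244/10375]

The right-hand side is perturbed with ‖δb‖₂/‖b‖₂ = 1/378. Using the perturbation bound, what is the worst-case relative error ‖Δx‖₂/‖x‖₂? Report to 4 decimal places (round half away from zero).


0.0738

M = AᵀA = [1074591296/210975625 1553481088/90418125; 1553481088/90418125 2285854864/38750625]. tr(M)=194685136/3038049, det(M)=16000000/3038049
solving λ² − 194685136/3038049·λ + 16000000/3038049 = 0 gives λ = 64, 250000/3038049
κ_2(A) = √(λ_max/λ_min) = √(64 / (250000/3038049)) = 27.8880
perturbation bound = 27.8880·1/378 = 0.0738


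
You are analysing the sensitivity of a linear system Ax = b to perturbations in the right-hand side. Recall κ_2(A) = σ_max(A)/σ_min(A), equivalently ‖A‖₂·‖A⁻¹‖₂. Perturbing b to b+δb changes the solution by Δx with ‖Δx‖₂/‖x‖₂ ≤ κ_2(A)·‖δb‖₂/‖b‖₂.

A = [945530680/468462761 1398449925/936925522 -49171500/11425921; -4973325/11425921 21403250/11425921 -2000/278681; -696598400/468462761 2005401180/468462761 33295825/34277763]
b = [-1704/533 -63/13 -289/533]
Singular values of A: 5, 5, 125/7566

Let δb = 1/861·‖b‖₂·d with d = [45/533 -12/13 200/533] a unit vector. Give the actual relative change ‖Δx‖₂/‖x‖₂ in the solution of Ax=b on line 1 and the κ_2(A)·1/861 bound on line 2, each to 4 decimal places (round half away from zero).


largest singular value 5, smallest 125/7566
condition number: 5 ÷ (125/7566) = 302.6400
bound on ‖Δx‖/‖x‖: κ·ε = 302.6400·1/861 = 0.3515
solve Ax = b  →  x = [208.2740 46.2467 114.4645]
‖b‖₂ = 5.8310 and ‖x‖₂ = 242.1135
δb = ε·‖b‖·d = [0.0006 -0.0063 0.0025]; solving A·Δx = δb gives ‖Δx‖ = 0.4099
relative error = 0.0017
realised/bound (from unrounded values) ≈ 0.0048

0.0017
0.3515


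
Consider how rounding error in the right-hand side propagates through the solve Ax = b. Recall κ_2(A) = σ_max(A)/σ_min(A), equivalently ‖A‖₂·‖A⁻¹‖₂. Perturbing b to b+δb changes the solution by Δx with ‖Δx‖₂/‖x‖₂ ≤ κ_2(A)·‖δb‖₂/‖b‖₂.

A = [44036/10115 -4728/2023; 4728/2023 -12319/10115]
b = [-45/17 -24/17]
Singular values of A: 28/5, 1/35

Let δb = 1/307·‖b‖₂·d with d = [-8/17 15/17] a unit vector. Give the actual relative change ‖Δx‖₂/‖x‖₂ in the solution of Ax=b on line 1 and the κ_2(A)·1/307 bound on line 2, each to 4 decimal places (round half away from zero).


0.6384
0.6384

from the listed singular values, σ₁ = 28/5, σ_n = 1/35
κ = σ_max/σ_min = (28/5)/(1/35) = 196.0000
bound on ‖Δx‖/‖x‖: κ·ε = 196.0000·1/307 = 0.6384
solve Ax = b  →  x = [-0.4727 0.2521]
‖b‖₂ = 3.0000 and ‖x‖₂ = 0.5357
re-solving with b+δb shifts x by Δx of norm 0.3420
relative error = 0.6384
realised/bound = 1 exactly: the bound is attained for this b and d


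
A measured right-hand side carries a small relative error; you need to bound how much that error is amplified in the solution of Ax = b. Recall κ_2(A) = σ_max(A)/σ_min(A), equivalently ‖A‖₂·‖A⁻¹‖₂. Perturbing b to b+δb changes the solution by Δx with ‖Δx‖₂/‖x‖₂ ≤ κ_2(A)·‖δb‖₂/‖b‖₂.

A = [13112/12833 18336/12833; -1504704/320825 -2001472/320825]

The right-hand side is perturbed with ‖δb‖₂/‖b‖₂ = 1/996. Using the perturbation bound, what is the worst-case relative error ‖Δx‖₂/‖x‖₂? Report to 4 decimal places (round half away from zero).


M = AᵀA = [1410819136/61230625 1880955648/61230625; 1880955648/61230625 2508043264/61230625]. tr(M)=156754496/2449225, det(M)=262144/2449225
solving λ² − 156754496/2449225·λ + 262144/2449225 = 0 gives λ = 64, 4096/2449225
σ_max=√64=8, σ_min=√(4096/2449225)=(64/1565) → κ = 195.6250
perturbation bound = 195.6250·1/996 = 0.1964

0.1964


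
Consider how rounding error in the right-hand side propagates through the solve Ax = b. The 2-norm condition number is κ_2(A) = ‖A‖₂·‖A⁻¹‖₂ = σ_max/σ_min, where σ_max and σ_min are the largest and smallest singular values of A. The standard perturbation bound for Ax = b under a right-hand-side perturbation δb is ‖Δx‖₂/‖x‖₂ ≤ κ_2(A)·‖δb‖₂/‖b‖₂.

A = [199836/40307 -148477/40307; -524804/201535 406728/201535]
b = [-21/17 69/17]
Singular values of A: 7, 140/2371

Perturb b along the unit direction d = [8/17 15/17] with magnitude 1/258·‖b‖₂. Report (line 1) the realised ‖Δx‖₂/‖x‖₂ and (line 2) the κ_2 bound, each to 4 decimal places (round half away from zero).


σ_max = 7, σ_min = 140/2371
κ = σ_max/σ_min = 7/(140/2371) = 118.5500
perturbation bound = 118.5500·1/258 = 0.4595
solve Ax = b  →  x = [30.1414 40.9029]
‖b‖ = 4.2426, ‖x‖ = 50.8090
re-solving with b+δb shifts x by Δx of norm 0.2785
relative error = 0.0055
tightness: 0.0055 against a bound of 0.4595 (unrounded ratio ≈ 0.0119)

0.0055
0.4595


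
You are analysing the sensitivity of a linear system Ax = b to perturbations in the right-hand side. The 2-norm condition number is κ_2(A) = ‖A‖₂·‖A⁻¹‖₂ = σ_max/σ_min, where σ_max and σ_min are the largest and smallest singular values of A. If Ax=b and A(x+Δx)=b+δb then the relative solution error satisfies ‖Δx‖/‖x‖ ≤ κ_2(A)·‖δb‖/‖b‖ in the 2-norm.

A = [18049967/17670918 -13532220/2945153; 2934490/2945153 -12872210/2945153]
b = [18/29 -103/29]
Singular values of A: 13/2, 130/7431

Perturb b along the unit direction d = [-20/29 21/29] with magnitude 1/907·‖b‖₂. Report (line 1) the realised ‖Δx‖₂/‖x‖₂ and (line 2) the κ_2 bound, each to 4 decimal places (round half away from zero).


0.0013
0.4096

from the listed singular values, σ₁ = 13/2, σ_n = 130/7431
condition number: (13/2) ÷ (130/7431) = 371.5500
perturbation bound = 371.5500·1/907 = 0.4096
solve Ax = b  →  x = [-167.3696 -37.3428]
‖b‖ = 3.6056, ‖x‖ = 171.4849
Δx = A⁻¹·δb where δb = 1/907·3.6056·d; ‖Δx‖ = 0.2272
realised ‖Δx‖/‖x‖ = 0.0013
so the bound overstates the realised error by a factor of ≈ 309.1488 (computed from the unrounded values)


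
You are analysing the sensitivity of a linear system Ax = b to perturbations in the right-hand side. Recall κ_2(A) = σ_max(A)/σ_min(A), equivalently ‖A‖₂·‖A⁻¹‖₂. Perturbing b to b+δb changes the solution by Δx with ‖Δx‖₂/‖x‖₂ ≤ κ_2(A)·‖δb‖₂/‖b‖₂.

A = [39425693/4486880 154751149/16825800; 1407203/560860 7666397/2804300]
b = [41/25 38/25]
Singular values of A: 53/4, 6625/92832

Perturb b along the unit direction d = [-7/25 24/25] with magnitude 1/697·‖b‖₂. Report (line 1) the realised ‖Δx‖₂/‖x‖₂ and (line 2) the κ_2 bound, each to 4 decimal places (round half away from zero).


from the listed singular values, σ₁ = 53/4, σ_n = 6625/92832
κ_2(A) = (53/4) / (6625/92832) = 185.6640
κ_2(A)·‖δb‖/‖b‖ = 0.2664
solve Ax = b  →  x = [-10.0428 9.7730]
‖b‖₂ = 2.2361 and ‖x‖₂ = 14.0132
with δb = [-0.0009 0.0031], A·Δx = δb → ‖Δx‖ = 0.0450
dividing the unrounded norms, ‖Δx‖/‖x‖ = 0.0032
tightness: 0.0032 against a bound of 0.2664 (unrounded ratio ≈ 0.0120)

0.0032
0.2664


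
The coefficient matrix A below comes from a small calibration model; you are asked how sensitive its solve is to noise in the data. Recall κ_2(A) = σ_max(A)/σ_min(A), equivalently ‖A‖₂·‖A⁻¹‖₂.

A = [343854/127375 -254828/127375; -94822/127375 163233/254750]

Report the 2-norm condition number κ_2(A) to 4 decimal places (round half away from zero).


form AᵀA = [203562856/25959025 -152580267/25959025; -152580267/25959025 458230801/103836100] with trace 50899289/4153444 and determinant 60025/1038361
char-poly roots: 49/4 and 4900/1038361
σ_max=√(49/4)=(7/2), σ_min=√(4900/1038361)=(70/1019) → κ = 50.9500

50.9500


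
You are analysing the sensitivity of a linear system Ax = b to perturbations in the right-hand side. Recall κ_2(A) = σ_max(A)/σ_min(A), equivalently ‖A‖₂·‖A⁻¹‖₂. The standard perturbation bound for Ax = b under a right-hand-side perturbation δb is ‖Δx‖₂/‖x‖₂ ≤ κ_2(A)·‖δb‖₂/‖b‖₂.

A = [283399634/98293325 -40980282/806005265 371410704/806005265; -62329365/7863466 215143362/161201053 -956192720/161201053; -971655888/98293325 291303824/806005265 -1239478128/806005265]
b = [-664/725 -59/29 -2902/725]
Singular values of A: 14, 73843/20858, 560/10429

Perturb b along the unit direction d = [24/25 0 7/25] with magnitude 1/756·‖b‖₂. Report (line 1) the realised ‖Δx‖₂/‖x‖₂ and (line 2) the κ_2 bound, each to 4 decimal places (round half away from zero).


largest singular value 14, smallest 560/10429
κ_2(A) = 14 / (560/10429) = 260.7250
worst-case relative error ≤ 260.7250 × 1/756 = 0.3449
solve Ax = b  →  x = [0.3724 -36.3049 -8.3232]
‖b‖₂ = 4.5826 and ‖x‖₂ = 37.2486
Δx = A⁻¹·δb where δb = 1/756·4.5826·d; ‖Δx‖ = 0.1129
relative error = 0.0030
realised/bound (from unrounded values) ≈ 0.0088

0.0030
0.3449


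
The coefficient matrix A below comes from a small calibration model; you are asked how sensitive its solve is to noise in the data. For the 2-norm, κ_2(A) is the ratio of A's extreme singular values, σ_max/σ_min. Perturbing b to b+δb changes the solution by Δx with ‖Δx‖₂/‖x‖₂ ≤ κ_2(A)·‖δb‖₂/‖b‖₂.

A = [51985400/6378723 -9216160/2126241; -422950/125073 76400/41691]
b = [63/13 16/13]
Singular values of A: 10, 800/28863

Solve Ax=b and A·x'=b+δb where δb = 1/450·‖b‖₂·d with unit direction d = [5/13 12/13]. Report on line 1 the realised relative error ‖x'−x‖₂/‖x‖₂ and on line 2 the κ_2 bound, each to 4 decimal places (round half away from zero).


0.0037
0.8018

from the listed singular values, σ₁ = 10, σ_n = 800/28863
condition number: 10 ÷ (800/28863) = 360.7875
κ_2(A)·‖δb‖/‖b‖ = 0.8018
solve Ax = b  →  x = [51.2876 95.3143]
‖b‖ = 5.0000, ‖x‖ = 108.2370
Δx = A⁻¹·δb where δb = 1/450·5.0000·d; ‖Δx‖ = 0.4009
realised ‖Δx‖/‖x‖ = 0.0037
so the bound overstates the realised error by a factor of ≈ 216.4740 (computed from the unrounded values)


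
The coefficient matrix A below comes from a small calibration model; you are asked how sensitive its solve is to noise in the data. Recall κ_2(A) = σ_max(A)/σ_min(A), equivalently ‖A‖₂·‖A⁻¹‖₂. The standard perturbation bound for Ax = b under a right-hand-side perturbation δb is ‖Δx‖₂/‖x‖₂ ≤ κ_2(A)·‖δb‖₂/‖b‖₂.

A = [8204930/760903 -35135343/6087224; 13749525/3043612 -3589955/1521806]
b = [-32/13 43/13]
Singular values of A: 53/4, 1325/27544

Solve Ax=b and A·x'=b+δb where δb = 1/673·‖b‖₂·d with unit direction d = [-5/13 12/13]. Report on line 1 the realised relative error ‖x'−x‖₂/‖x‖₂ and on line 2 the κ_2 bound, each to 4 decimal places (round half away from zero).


from the listed singular values, σ₁ = 53/4, σ_n = 1325/27544
κ_2(A) = (53/4) / (1325/27544) = 275.4400
κ_2(A)·‖δb‖/‖b‖ = 0.4093
solve Ax = b  →  x = [39.0636 73.4047]
‖b‖₂ = 4.1231 and ‖x‖₂ = 83.1517
δb = ε·‖b‖·d = [-0.0024 0.0057]; solving A·Δx = δb gives ‖Δx‖ = 0.1274
realised ‖Δx‖/‖x‖ = 0.0015
so the bound overstates the realised error by a factor of ≈ 267.2162 (computed from the unrounded values)

0.0015
0.4093


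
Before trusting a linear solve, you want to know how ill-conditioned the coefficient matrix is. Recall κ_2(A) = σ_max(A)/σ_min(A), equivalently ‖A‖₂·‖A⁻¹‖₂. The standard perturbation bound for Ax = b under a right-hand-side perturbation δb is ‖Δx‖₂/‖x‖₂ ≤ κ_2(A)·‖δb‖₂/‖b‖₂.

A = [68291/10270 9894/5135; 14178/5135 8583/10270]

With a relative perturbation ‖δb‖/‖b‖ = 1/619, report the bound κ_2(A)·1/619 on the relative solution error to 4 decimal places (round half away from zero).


0.3829

form AᵀA = [32353393/624100 2359056/156025; 2359056/156025 2752857/624100] with trace 702125/12482 and determinant 5625/99856
λ_max, λ_min = (702125/12482 ± √123236102500/38950081)/2 = 225/4, 25/24964
so κ_2 = √((225/4) / (25/24964)) = 237.0000
κ_2(A)·‖δb‖/‖b‖ = 0.3829


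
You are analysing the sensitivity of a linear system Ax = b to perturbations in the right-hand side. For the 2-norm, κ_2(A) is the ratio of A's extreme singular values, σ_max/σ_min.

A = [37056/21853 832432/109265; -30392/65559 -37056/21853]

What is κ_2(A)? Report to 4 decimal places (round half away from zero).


97.5000

form AᵀA = [7901248/2556801 19466752/1420445; 19466752/1420445 432642304/7102225] with trace 2433856/38025 and determinant 16384/38025
eigenvalues of AᵀA: λ = (tr ± √(tr²−4·det))/2 = 64, 256/38025
κ_2(A) = √(λ_max/λ_min) = √(64 / (256/38025)) = 97.5000


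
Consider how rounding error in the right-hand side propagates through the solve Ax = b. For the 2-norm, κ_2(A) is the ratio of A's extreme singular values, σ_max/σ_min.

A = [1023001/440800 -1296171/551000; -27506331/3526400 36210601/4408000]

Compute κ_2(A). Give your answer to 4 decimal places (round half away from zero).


form AᵀA = [1317721971241/19896795136 -1729414027971/24870993920; -1729414027971/24870993920 2269970268001/31088742400] with trace 82357400201/591462400 and determinant 12117361/23658496
char-poly roots: 3481/25 and 87025/23658496
σ_max=√(3481/25)=(59/5), σ_min=√(87025/23658496)=(295/4864) → κ = 194.5600

194.5600


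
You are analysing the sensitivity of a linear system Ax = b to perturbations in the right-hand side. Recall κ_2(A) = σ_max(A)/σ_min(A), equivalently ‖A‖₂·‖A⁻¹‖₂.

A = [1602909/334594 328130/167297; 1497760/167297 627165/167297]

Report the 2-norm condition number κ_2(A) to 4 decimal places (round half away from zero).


302.8000

M = AᵀA = [39939298729/387381124 4160290365/96845281; 4160290365/96845281 1733582125/96845281]. tr(M)=277358741/2292196, det(M)=366025/2292196
λ_max, λ_min = (277358741/2292196 ± √76924515204941481/5254162502416)/2 = 121, 3025/2292196
so κ_2 = √(121 / (3025/2292196)) = 302.8000


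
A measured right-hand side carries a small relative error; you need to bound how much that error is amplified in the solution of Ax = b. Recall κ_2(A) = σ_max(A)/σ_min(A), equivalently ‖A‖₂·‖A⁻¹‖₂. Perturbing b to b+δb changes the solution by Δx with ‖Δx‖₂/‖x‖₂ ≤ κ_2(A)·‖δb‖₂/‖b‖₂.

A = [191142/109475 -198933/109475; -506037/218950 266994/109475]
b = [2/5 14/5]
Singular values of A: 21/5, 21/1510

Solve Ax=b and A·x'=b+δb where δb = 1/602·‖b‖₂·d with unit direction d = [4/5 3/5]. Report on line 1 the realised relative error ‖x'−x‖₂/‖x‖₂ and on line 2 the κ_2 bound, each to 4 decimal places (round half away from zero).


0.0023
0.5017

σ_max = 21/5, σ_min = 21/1510
κ_2(A) = (21/5) / (21/1510) = 302.0000
κ_2(A)·‖δb‖/‖b‖ = 0.5017
solve Ax = b  →  x = [103.8095 99.5238]
‖b‖ = 2.8284, ‖x‖ = 143.8103
re-solving with b+δb shifts x by Δx of norm 0.3378
relative error = 0.0023
realised/bound (from unrounded values) ≈ 0.0047


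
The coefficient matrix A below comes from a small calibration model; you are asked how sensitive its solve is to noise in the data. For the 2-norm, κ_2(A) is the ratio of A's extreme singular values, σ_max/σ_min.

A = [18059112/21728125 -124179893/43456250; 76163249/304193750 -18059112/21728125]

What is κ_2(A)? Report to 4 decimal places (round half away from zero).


389.3680

AᵀA = [111556191422449/148054140062500 -13658792651856/5287647859375; -13658792651856/5287647859375 26760275088649/3021513062500]; tr = 1138247736613/118443312050, det = 23088025/37901859856
λ_max, λ_min = (1138247736613/118443312050 ± √323893431781936563924036/3507204542343418800625)/2 = 961/100, 600625/9475464964
σ_max=√(961/100)=(31/10), σ_min=√(600625/9475464964)=(775/97342) → κ = 389.3680


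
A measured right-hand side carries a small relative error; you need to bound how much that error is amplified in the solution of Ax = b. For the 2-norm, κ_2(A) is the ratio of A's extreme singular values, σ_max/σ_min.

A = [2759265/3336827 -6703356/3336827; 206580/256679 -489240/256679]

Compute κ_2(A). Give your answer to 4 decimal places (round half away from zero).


AᵀA = [17628618825/13239493969 -42302844540/13239493969; -42302844540/13239493969 101529260496/13239493969]; tr = 705076209/78340201, det = 129600/78340201
λ_max, λ_min = (705076209/78340201 ± √497091848937613281/6137187092720401)/2 = 9, 14400/78340201
σ_max=√9=3, σ_min=√(14400/78340201)=(120/8851) → κ = 221.2750

221.2750


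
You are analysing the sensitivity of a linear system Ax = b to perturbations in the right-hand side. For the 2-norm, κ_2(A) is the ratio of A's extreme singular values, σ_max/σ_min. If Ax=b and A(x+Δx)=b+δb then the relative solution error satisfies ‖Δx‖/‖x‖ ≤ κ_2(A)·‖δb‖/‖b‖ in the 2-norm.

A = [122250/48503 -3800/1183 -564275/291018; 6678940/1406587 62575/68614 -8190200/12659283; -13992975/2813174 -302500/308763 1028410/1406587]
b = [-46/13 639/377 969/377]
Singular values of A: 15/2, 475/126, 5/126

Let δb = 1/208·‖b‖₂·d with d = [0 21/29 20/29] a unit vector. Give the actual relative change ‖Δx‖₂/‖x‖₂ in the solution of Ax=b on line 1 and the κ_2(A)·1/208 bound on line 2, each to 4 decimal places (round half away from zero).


0.0075
0.9087

largest singular value 15/2, smallest 5/126
condition number: (15/2) ÷ (5/126) = 189.0000
κ_2(A)·‖δb‖/‖b‖ = 0.9087
solve Ax = b  →  x = [15.1256 -28.3423 68.4397]
‖b‖ = 4.6904, ‖x‖ = 75.6047
with δb = [0.0000 0.0163 0.0156], A·Δx = δb → ‖Δx‖ = 0.5683
relative error = 0.0075
so the bound overstates the realised error by a factor of ≈ 120.8923 (computed from the unrounded values)


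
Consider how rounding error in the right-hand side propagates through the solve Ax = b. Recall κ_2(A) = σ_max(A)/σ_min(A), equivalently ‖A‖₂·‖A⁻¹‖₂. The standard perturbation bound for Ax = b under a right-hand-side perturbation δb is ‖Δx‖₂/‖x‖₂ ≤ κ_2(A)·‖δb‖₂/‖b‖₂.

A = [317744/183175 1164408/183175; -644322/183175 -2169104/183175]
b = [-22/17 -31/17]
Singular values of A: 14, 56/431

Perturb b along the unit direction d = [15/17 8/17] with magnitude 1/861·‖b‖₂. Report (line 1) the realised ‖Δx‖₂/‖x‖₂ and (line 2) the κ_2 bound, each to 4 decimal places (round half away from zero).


0.0013
0.1251

largest singular value 14, smallest 56/431
κ = σ_max/σ_min = 14/(56/431) = 107.7500
κ_2(A)·‖δb‖/‖b‖ = 0.1251
solve Ax = b  →  x = [14.7971 -4.2414]
‖b‖ = 2.2361, ‖x‖ = 15.3930
Δx = A⁻¹·δb where δb = 1/861·2.2361·d; ‖Δx‖ = 0.0200
dividing the unrounded norms, ‖Δx‖/‖x‖ = 0.0013
tightness: 0.0013 against a bound of 0.1251 (unrounded ratio ≈ 0.0104)


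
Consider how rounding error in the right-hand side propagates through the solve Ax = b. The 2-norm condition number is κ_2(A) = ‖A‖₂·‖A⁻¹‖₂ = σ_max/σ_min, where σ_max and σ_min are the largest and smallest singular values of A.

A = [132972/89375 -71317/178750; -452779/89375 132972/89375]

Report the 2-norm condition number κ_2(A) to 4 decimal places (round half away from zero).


AᵀA = [356304601/12780625 -103917618/12780625; -103917618/12780625 121299721/51122500]; tr = 2474429/81796, det = 25/676
char-poly roots: 121/4 and 25/20449
so κ_2 = √((121/4) / (25/20449)) = 157.3000

157.3000


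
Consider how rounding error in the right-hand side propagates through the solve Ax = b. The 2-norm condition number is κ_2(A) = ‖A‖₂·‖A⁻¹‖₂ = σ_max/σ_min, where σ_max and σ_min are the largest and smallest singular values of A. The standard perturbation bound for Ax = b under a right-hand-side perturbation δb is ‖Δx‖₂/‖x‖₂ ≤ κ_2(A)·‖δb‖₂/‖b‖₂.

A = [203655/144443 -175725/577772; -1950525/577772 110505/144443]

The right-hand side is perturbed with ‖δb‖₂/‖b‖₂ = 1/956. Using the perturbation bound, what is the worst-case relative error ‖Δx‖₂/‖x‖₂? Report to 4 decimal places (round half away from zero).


0.2835

form AᵀA = [26438778225/1975269136 -371790000/123454321; -371790000/123454321 1338822225/1975269136] with trace 8262225/587528 and determinant 50625/18800896
solving λ² − 8262225/587528·λ + 50625/18800896 = 0 gives λ = 225/16, 225/1175056
σ_max=√(225/16)=(15/4), σ_min=√(225/1175056)=(15/1084) → κ = 271.0000
κ_2(A)·‖δb‖/‖b‖ = 0.2835


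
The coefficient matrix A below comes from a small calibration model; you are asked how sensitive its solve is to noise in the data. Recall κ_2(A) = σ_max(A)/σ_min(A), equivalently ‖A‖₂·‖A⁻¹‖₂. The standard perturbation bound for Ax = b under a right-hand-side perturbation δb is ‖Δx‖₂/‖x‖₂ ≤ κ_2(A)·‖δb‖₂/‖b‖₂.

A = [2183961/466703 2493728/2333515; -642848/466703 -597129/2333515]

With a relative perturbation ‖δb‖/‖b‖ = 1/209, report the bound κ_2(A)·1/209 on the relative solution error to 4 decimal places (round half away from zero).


0.4357

AᵀA = [5182939200625/217811690209 1166013576000/217811690209; 1166013576000/217811690209 263009695225/217811690209]; tr = 3239707850/129572689, det = 9765625/129572689
char-poly roots: 25 and 390625/129572689
so κ_2 = √(25 / (390625/129572689)) = 91.0640
worst-case relative error ≤ 91.0640 × 1/209 = 0.4357


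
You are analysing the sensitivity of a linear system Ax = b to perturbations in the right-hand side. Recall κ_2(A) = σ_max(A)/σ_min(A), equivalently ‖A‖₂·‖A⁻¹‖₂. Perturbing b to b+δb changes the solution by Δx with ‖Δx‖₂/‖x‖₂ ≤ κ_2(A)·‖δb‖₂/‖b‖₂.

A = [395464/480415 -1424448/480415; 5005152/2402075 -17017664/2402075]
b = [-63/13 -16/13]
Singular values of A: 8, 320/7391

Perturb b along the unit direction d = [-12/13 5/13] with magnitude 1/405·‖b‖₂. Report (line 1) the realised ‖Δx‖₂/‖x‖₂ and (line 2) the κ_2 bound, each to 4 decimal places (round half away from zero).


σ_max = 8, σ_min = 320/7391
condition number: 8 ÷ (320/7391) = 184.7750
worst-case relative error ≤ 184.7750 × 1/405 = 0.4562
solve Ax = b  →  x = [88.5870 26.2285]
2-norm of b is 5.0000; of x, 92.3883
δb = ε·‖b‖·d = [-0.0114 0.0047]; solving A·Δx = δb gives ‖Δx‖ = 0.2851
dividing the unrounded norms, ‖Δx‖/‖x‖ = 0.0031
realised/bound (from unrounded values) ≈ 0.0068

0.0031
0.4562


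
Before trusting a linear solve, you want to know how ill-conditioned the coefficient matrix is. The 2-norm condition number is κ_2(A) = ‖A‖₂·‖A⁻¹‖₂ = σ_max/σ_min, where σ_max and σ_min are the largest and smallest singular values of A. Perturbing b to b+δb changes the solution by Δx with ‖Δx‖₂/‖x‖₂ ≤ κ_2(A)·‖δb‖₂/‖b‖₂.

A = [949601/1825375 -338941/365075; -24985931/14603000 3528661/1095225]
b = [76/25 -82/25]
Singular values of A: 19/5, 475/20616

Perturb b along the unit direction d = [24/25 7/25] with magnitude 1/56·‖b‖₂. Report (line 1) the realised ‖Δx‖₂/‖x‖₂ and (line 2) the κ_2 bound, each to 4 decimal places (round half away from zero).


0.0399
2.9451

σ_max = 19/5, σ_min = 475/20616
κ_2(A) = (19/5) / (475/20616) = 164.9280
κ_2(A)·‖δb‖/‖b‖ = 2.9451
solve Ax = b  →  x = [77.0873 39.9202]
‖b‖₂ = 4.4721 and ‖x‖₂ = 86.8106
re-solving with b+δb shifts x by Δx of norm 3.4661
relative error = 0.0399
tightness: 0.0399 against a bound of 2.9451 (unrounded ratio ≈ 0.0136)


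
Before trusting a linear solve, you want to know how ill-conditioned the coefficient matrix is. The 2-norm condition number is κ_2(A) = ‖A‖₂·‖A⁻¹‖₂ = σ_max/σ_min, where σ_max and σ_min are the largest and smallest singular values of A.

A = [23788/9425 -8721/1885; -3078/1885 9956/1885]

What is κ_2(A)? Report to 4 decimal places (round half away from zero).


10.0000

form AᵀA = [954484/105625 -428868/21125; -428868/21125 208297/4225] with trace 36461/625 and determinant 521284/15625
λ_max, λ_min = (36461/625 ± √1277276121/390625)/2 = 1444/25, 361/625
κ = σ_max/σ_min = (38/5)/(19/25) = 10.0000


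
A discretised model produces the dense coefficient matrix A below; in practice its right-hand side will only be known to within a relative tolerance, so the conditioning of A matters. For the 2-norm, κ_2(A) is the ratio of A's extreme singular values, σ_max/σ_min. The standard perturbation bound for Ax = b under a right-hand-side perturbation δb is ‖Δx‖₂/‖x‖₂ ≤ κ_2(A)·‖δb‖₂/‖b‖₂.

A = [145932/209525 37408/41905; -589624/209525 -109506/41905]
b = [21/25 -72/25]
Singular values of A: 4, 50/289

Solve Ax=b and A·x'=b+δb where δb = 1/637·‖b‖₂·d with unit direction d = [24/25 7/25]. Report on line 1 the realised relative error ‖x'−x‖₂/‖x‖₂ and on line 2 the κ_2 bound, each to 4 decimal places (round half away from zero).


0.0363
0.0363

σ_max = 4, σ_min = 50/289
κ_2(A) = 4 / (50/289) = 23.1200
worst-case relative error ≤ 23.1200 × 1/637 = 0.0363
solve Ax = b  →  x = [0.5431 0.5172]
‖b‖₂ = 3.0000 and ‖x‖₂ = 0.7500
δb = ε·‖b‖·d = [0.0045 0.0013]; solving A·Δx = δb gives ‖Δx‖ = 0.0272
relative error = 0.0363
realised/bound = 1 exactly: the bound is attained for this b and d


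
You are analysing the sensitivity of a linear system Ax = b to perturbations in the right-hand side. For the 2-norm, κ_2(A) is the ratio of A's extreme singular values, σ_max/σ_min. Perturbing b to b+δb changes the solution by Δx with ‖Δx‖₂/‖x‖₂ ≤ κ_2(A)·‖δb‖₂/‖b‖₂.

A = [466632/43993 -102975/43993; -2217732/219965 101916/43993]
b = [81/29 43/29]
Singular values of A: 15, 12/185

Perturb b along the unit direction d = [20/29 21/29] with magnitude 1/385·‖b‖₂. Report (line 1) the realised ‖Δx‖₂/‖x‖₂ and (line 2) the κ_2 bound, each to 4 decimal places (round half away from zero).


largest singular value 15, smallest 12/185
κ = σ_max/σ_min = 15/(12/185) = 231.2500
perturbation bound = 231.2500·1/385 = 0.6006
solve Ax = b  →  x = [10.2175 45.1073]
‖b‖₂ = 3.1623 and ‖x‖₂ = 46.2500
with δb = [0.0057 0.0059], A·Δx = δb → ‖Δx‖ = 0.1266
relative error = 0.0027
tightness: 0.0027 against a bound of 0.6006 (unrounded ratio ≈ 0.0046)

0.0027
0.6006


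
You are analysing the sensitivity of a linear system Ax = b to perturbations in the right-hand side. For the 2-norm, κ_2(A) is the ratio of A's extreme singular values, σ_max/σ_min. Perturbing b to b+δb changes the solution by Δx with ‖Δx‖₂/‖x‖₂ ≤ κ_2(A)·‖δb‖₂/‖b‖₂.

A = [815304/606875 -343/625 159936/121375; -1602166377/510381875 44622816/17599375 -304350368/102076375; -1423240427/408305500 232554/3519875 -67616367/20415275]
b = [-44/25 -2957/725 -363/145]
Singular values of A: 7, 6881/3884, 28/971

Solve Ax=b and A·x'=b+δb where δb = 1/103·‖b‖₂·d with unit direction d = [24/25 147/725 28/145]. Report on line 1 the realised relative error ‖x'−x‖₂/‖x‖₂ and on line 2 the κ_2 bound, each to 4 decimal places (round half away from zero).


0.0165
2.3568

σ_max = 7, σ_min = 28/971
κ = σ_max/σ_min = 7/(28/971) = 242.7500
bound on ‖Δx‖/‖x‖: κ·ε = 242.7500·1/103 = 2.3568
solve Ax = b  →  x = [72.0316 -0.7019 -75.0669]
‖b‖₂ = 5.0990 and ‖x‖₂ = 104.0388
re-solving with b+δb shifts x by Δx of norm 1.7168
dividing the unrounded norms, ‖Δx‖/‖x‖ = 0.0165
tightness: 0.0165 against a bound of 2.3568 (unrounded ratio ≈ 0.0070)


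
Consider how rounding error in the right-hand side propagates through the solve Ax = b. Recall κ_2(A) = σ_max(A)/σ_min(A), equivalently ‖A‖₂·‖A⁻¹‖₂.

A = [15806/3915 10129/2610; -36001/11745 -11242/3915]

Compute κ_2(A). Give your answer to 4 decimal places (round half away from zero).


162.0000

M = AᵀA = [141781549/5517801 45006745/1839267; 45006745/1839267 57156001/2452356]. tr(M)=1286005/26244, det(M)=2401/26244
λ_max, λ_min = (1286005/26244 ± √1653556812649/688747536)/2 = 49, 49/26244
σ_max=√49=7, σ_min=√(49/26244)=(7/162) → κ = 162.0000


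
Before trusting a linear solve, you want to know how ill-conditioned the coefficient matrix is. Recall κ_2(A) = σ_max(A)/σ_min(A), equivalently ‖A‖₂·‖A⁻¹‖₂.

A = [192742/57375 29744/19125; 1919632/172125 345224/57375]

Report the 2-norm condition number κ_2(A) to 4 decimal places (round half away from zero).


M = AᵀA = [6430931716/47403225 228575776/3160215; 228575776/3160215 203427136/5267025]. tr(M)=5717492/32805, det(M)=3748096/455625
char-poly roots: 4356/25 and 7744/164025
κ = σ_max/σ_min = (66/5)/(88/405) = 60.7500

60.7500


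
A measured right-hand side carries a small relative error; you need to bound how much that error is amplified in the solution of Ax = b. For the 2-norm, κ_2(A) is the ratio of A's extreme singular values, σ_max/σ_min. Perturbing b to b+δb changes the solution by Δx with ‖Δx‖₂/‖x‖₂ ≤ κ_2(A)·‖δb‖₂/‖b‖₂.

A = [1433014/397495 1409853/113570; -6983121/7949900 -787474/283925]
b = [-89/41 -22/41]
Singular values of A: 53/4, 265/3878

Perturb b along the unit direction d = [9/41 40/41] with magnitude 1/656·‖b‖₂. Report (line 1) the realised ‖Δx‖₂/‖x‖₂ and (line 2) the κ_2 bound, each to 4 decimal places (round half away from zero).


0.0034
0.2956

σ_max = 53/4, σ_min = 265/3878
condition number: (53/4) ÷ (265/3878) = 193.9000
perturbation bound = 193.9000·1/656 = 0.2956
solve Ax = b  →  x = [14.0063 -4.2424]
2-norm of b is 2.2361; of x, 14.6347
with δb = [0.0007 0.0033], A·Δx = δb → ‖Δx‖ = 0.0499
dividing the unrounded norms, ‖Δx‖/‖x‖ = 0.0034
tightness: 0.0034 against a bound of 0.2956 (unrounded ratio ≈ 0.0115)


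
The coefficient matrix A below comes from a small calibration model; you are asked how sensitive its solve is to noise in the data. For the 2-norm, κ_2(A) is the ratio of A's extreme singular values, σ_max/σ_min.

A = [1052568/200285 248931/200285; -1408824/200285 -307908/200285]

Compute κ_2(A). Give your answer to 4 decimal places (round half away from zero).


M = AᵀA = [123707378304/1604563249 27832199400/1604563249; 27832199400/1604563249 6270959169/1604563249]. tr(M)=77322033/954529, det(M)=419904/954529
eigenvalues of AᵀA: λ = (tr ± √(tr²−4·det))/2 = 81, 5184/954529
σ_max=√81=9, σ_min=√(5184/954529)=(72/977) → κ = 122.1250

122.1250


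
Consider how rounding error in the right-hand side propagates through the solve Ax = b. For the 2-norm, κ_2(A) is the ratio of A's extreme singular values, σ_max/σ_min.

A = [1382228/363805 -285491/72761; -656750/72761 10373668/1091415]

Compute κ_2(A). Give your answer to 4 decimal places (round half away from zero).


form AᵀA = [75109871636/783160225 -47318032076/469896135; -47318032076/469896135 745275963121/7048442025] with trace 337994009/1676205 and determinant 101646724/209525625
solving λ² − 337994009/1676205·λ + 101646724/209525625 = 0 gives λ = 5041/25, 20164/8381025
so κ_2 = √((5041/25) / (20164/8381025)) = 289.5000

289.5000


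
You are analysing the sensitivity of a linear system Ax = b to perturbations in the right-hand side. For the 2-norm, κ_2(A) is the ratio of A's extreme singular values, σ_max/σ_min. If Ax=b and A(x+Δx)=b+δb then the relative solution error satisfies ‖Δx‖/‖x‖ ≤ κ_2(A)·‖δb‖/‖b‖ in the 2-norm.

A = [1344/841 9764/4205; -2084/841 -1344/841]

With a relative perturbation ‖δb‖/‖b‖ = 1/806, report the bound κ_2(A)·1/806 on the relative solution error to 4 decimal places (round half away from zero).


AᵀA = [7312/841 32256/4205; 32256/4205 167056/21025]; tr = 416/25, det = 256/25
λ_max, λ_min = (416/25 ± √147456/625)/2 = 16, 16/25
κ_2(A) = √(λ_max/λ_min) = √(16 / (16/25)) = 5.0000
perturbation bound = 5.0000·1/806 = 0.0062

0.0062


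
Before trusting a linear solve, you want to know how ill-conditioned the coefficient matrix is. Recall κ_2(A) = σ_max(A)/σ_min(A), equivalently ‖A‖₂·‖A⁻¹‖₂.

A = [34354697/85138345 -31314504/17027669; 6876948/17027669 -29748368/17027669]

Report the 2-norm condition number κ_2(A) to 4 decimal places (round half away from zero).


form AᵀA = [2809221820249/8618950998025 -2495469911688/1723790199605; -2495469911688/1723790199605 2218268203840/344758039921] with trace 34661467529/5127276025 and determinant 7311616/5127276025
λ_max, λ_min = (34661467529/5127276025 ± √1201267376570238140241/26288959436539800625)/2 = 169/25, 43264/205091041
κ_2(A) = √(λ_max/λ_min) = √((169/25) / (43264/205091041)) = 179.0125

179.0125


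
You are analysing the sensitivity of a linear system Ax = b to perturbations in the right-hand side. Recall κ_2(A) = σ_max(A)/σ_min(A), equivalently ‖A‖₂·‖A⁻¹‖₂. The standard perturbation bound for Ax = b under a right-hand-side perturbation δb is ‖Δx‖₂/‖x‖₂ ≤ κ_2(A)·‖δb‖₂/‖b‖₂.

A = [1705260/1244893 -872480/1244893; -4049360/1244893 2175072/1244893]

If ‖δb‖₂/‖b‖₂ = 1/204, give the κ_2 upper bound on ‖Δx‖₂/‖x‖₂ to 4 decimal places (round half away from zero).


0.6903

form AᵀA = [6719536400/539421713 -3583520640/539421713; -3583520640/539421713 1911646208/539421713] with trace 507716624/31730689 and determinant 409600/31730689
λ_max, λ_min = (507716624/31730689 ± √257724182725099776/1006836624414721)/2 = 16, 25600/31730689
σ_max=√16=4, σ_min=√(25600/31730689)=(160/5633) → κ = 140.8250
perturbation bound = 140.8250·1/204 = 0.6903


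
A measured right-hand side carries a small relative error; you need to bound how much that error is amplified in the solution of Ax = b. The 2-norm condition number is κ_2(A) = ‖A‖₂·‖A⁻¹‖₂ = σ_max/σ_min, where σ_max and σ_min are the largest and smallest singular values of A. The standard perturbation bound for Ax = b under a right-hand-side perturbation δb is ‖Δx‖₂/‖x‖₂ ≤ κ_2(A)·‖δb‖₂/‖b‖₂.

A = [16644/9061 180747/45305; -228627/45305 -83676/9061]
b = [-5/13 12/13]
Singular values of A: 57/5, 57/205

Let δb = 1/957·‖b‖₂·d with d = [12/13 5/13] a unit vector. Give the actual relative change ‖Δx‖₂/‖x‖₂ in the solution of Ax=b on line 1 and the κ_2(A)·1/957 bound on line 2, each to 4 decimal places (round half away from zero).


0.0428
0.0428

largest singular value 57/5, smallest 57/205
κ = σ_max/σ_min = (57/5)/(57/205) = 41.0000
worst-case relative error ≤ 41.0000 × 1/957 = 0.0428
solve Ax = b  →  x = [-0.0413 -0.0774]
2-norm of b is 1.0000; of x, 0.0877
Δx = A⁻¹·δb where δb = 1/957·1.0000·d; ‖Δx‖ = 0.0038
realised ‖Δx‖/‖x‖ = 0.0428
realised/bound = 1 exactly: the bound is attained for this b and d
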